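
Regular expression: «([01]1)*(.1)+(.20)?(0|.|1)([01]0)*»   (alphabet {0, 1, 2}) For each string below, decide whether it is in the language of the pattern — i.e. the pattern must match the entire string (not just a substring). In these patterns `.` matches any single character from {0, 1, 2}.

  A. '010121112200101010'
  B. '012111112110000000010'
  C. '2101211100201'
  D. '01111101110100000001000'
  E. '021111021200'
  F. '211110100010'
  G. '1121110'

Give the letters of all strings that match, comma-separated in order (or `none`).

A → match
B → match
C → no match
D → match
E → no match
F → no match
G → match

A, B, D, G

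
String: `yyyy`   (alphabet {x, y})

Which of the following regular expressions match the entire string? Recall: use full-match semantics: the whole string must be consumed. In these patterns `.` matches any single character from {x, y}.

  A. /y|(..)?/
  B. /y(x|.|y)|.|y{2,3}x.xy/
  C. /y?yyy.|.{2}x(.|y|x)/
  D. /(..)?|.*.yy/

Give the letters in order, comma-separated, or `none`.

A → no match
B → no match
C → match
D → match

C, D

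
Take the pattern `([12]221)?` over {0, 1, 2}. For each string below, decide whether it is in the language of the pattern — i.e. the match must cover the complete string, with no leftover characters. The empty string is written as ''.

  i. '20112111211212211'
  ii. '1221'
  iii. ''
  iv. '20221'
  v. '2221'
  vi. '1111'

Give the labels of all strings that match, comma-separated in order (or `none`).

ii, iii, v

i → no match
ii → match
iii → match
iv → no match
v → match
vi → no match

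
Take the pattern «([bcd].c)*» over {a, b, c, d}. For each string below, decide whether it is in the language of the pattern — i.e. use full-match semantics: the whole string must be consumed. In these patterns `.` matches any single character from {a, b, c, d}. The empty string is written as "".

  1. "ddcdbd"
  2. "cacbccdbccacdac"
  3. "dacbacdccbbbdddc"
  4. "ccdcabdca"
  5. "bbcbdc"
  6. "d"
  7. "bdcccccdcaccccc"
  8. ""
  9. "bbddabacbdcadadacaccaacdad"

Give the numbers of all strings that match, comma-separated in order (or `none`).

2, 5, 8

1 → no match
2 → match
3 → no match
4 → no match
5 → match
6 → no match
7 → no match
8 → match
9 → no match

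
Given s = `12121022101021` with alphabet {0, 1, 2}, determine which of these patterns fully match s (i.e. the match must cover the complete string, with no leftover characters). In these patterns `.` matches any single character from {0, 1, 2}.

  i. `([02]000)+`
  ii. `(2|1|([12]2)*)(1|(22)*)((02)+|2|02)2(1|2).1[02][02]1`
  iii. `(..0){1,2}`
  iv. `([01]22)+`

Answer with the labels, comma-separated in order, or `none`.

i → no match — must end with `000`
ii → match
iii → no match — must end with `0`
iv → no match — must end with `22`

ii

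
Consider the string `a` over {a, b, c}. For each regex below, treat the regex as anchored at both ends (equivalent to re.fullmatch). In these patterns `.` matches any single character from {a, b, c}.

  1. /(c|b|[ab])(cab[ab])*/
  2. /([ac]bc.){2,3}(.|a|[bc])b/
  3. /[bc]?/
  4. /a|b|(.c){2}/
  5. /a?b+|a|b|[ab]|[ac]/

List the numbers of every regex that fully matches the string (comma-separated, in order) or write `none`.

1, 4, 5

1 → match
2 → no match — must end with `b`
3 → no match
4 → match
5 → match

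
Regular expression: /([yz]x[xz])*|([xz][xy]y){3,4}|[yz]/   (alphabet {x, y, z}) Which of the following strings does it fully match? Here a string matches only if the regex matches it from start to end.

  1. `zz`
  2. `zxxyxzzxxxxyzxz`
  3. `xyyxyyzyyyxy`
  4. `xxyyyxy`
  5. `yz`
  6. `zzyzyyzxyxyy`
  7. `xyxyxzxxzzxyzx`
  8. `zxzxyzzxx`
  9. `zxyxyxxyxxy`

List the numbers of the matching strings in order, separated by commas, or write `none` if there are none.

none

1. `zz` → no match
2 → no match
3. `xyyxyyzyyyxy` → no match
4. `xxyyyxy` → no match
5. `yz` → no match
6. `zzyzyyzxyxyy` → no match
7 → no match
8. `zxzxyzzxx` → no match
9. `zxyxyxxyxxy` → no match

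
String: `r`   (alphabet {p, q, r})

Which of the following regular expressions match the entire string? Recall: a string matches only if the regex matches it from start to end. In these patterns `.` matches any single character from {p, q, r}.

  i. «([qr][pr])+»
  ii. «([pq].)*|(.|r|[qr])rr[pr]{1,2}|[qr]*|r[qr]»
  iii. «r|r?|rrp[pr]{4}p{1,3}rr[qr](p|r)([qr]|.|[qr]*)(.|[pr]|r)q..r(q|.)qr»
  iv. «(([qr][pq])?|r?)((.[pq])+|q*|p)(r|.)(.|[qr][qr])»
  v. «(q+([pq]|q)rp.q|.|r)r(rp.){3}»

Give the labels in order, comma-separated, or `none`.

i → no match
ii → match
iii → match
iv → no match
v → no match

ii, iii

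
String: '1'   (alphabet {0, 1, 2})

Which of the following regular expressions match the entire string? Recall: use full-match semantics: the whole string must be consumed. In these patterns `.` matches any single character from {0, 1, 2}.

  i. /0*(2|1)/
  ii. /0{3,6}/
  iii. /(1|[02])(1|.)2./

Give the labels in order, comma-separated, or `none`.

i

i → match
ii → no match — must start with '0'
iii → no match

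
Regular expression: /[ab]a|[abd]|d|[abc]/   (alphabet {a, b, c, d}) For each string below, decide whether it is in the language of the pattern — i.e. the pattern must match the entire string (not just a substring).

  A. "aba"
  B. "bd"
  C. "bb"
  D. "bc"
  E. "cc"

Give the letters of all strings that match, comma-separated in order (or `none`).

A → no match
B → no match
C → no match
D → no match
E → no match

none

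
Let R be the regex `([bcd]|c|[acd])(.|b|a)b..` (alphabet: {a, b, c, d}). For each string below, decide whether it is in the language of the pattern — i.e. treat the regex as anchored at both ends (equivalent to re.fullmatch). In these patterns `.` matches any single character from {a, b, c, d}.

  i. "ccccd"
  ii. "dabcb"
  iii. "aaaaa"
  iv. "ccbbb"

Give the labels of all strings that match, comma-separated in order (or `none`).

ii, iv

i → no match
ii → match
iii → no match
iv → match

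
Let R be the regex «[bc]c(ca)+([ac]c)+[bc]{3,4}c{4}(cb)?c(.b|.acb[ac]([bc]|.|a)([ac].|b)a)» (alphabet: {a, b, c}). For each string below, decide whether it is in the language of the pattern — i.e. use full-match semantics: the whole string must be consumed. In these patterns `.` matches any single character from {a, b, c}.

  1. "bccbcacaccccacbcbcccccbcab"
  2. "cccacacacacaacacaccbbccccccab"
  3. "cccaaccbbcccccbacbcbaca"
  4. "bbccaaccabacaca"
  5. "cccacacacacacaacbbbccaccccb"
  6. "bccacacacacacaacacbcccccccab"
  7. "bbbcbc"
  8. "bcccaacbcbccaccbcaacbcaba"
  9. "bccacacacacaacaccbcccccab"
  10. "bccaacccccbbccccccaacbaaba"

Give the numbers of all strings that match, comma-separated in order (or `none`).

2, 3, 6, 10

1 → no match
2 → match
3 → match
4 → no match
5 → no match
6 → match
7 → no match
8 → no match
9 → no match
10 → match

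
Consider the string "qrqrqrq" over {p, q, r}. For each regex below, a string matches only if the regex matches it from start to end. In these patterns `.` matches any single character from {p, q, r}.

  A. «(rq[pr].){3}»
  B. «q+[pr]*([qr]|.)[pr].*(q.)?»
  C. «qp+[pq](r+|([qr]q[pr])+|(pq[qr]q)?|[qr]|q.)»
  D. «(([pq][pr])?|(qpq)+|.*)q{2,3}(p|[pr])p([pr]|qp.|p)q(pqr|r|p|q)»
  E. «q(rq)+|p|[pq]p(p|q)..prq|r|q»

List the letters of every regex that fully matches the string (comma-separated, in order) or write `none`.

A → no match — must start with "rq"
B → match
C → no match — must start with "qp"
D → no match
E → match

B, E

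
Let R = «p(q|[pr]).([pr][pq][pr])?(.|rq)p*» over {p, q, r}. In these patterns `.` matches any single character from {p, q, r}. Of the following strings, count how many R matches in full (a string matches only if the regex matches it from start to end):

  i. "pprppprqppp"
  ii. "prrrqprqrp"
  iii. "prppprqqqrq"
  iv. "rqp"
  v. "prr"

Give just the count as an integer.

i → match
ii → no match
iii → no match
iv → no match — must start with "p"
v → no match
Total matched: 1

1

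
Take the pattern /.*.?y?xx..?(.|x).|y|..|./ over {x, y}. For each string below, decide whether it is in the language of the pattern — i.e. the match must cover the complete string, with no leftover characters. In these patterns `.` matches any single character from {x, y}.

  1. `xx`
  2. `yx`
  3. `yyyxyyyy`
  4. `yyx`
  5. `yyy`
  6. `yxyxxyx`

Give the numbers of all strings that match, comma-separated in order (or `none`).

1, 2

1 → match
2 → match
3 → no match
4 → no match
5 → no match
6 → no match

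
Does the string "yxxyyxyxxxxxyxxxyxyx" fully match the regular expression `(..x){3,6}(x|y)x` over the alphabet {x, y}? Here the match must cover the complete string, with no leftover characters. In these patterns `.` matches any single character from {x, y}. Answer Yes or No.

Yes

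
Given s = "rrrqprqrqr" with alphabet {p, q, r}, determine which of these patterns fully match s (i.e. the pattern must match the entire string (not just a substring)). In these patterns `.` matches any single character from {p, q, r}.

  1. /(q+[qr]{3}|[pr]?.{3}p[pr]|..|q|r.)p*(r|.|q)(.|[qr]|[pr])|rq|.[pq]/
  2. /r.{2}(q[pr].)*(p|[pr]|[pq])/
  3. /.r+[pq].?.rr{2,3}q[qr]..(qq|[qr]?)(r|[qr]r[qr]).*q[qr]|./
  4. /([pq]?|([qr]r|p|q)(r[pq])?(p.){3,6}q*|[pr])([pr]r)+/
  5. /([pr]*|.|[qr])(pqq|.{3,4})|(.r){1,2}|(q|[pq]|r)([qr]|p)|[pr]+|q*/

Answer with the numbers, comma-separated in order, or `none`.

1 → no match
2 → match
3 → no match
4 → no match
5 → no match

2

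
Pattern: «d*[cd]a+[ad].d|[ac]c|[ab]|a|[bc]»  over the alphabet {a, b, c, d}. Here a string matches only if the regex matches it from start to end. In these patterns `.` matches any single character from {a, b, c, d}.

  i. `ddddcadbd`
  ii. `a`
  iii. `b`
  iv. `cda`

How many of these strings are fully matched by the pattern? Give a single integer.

3

i. `ddddcadbd` → match
ii. `a` → match
iii. `b` → match
iv. `cda` → no match
Total matched: 3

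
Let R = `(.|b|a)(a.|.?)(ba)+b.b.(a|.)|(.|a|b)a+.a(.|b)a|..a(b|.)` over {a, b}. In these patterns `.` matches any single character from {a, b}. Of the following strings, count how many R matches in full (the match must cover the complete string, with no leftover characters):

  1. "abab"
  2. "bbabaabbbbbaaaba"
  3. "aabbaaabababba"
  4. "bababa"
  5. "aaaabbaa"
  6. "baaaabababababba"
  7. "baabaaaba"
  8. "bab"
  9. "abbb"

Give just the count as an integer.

2

1 → match
2 → no match
3 → no match
4 → match
5 → no match
6 → no match
7 → no match
8 → no match
9 → no match
Total matched: 2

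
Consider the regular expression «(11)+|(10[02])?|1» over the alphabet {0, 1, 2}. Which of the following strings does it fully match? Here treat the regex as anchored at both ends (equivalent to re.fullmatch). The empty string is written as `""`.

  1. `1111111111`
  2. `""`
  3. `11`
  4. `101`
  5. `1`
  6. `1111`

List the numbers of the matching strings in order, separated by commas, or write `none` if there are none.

1, 2, 3, 5, 6

1 → match
2 → match
3 → match
4 → no match
5 → match
6 → match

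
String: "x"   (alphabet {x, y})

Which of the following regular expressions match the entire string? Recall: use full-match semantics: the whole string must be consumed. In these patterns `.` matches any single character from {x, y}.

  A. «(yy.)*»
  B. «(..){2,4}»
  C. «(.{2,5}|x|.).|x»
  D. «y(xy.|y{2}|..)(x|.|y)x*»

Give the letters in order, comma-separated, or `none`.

C

A → no match
B → no match
C → match
D → no match — must start with "y"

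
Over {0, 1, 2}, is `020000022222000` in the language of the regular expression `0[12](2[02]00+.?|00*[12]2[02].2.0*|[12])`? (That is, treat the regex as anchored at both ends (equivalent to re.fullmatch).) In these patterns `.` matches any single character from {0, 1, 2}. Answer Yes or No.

Yes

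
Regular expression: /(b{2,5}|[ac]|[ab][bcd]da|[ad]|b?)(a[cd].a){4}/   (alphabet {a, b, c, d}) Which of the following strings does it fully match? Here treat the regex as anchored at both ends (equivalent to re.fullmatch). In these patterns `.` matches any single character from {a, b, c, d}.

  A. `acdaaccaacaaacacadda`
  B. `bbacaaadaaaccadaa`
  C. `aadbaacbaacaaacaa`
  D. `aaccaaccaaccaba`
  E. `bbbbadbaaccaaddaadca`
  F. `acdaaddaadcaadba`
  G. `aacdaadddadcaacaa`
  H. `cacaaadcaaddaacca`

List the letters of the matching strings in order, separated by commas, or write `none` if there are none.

C, E, F, H

A → no match
B → no match
C → match
D → no match
E → match
F → match
G → no match
H → match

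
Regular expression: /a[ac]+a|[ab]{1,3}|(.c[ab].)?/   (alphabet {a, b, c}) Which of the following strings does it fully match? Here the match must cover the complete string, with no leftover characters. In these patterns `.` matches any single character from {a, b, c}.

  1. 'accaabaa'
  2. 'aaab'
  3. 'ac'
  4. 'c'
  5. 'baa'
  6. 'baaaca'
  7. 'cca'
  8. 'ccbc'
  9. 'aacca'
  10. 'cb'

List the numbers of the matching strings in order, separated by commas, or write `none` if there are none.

1 → no match
2 → no match
3 → no match
4 → no match
5 → match
6 → no match
7 → no match
8 → match
9 → match
10 → no match

5, 8, 9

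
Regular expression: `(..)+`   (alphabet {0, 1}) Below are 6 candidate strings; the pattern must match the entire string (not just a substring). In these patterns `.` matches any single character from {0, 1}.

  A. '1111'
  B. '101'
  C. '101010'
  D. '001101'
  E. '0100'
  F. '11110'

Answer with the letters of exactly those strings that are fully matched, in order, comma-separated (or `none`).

A → match
B → no match
C → match
D → match
E → match
F → no match

A, C, D, E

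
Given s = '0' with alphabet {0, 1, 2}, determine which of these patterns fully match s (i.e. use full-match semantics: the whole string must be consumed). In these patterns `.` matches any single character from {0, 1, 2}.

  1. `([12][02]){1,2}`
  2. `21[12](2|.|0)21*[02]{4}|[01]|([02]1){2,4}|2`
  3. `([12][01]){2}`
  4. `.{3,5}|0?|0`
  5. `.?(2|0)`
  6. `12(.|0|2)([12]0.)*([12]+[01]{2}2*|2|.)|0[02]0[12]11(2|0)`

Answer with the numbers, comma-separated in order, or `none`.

2, 4, 5

1 → no match
2 → match
3 → no match
4 → match
5 → match
6 → no match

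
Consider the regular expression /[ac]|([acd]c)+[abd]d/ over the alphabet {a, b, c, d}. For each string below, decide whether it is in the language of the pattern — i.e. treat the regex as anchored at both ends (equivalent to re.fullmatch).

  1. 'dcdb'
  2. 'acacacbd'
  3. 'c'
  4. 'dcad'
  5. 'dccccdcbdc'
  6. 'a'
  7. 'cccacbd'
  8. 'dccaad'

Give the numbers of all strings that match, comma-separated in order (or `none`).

1 → no match
2 → match
3 → match
4 → match
5 → no match
6 → match
7 → no match
8 → no match

2, 3, 4, 6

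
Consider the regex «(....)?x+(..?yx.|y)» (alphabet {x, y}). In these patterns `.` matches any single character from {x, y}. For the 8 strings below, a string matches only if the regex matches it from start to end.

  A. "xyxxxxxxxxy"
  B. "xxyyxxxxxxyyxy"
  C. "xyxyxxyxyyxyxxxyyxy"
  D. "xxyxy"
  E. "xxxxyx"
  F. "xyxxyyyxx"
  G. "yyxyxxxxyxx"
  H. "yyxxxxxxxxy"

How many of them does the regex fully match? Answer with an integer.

5

A → match
B → match
C → no match
D → match
E → no match
F → no match
G → match
H → match
Total matched: 5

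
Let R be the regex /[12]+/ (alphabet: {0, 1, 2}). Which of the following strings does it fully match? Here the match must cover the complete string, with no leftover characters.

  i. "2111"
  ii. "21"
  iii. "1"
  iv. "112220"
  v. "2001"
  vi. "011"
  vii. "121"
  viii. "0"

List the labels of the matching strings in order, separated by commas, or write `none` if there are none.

i, ii, iii, vii

i → match
ii → match
iii → match
iv → no match
v → no match
vi → no match
vii → match
viii → no match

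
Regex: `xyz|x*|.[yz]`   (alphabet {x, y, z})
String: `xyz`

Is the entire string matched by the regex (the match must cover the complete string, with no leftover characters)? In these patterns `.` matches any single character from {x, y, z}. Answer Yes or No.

Yes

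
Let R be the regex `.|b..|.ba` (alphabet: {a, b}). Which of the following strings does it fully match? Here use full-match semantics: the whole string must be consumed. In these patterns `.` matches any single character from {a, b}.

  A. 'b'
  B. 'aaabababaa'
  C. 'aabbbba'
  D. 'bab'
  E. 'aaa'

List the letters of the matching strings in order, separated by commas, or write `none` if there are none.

A, D

A. 'b' → match
B. 'aaabababaa' → no match
C. 'aabbbba' → no match
D. 'bab' → match
E. 'aaa' → no match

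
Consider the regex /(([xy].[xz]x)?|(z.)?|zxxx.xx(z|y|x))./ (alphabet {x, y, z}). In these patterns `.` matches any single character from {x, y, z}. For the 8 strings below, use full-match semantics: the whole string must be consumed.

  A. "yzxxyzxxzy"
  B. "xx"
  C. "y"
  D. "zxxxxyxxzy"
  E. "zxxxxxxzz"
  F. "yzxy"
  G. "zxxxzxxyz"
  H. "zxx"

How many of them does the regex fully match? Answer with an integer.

4

A → no match
B → no match
C → match
D → no match
E → match
F → no match
G → match
H → match
Total matched: 4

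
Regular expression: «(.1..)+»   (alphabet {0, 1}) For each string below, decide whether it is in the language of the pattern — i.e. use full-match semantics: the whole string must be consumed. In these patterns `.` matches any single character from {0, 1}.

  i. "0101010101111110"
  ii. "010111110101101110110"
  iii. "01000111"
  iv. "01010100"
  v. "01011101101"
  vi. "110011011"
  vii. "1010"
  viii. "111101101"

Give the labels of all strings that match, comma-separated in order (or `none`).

i → match
ii → no match
iii → match
iv → match
v → no match
vi → no match
vii → no match
viii → no match

i, iii, iv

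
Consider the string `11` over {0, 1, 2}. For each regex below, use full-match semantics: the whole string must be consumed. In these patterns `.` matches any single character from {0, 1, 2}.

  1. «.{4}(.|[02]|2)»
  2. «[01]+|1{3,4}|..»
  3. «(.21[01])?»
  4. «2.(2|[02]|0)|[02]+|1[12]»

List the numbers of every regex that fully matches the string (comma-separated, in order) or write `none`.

1 → no match
2 → match
3 → no match
4 → match

2, 4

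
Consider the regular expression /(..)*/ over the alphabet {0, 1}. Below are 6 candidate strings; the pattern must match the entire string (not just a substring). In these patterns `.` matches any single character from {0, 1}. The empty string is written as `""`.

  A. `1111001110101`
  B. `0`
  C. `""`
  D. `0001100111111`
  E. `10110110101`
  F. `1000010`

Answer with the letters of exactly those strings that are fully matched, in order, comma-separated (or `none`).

A → no match
B → no match
C → match
D → no match
E → no match
F → no match

C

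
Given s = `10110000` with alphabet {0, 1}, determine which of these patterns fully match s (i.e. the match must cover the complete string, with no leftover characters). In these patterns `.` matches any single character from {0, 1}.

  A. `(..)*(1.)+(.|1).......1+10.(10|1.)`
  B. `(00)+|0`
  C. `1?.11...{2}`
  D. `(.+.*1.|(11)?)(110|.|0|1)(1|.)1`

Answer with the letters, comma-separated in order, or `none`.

C

A → no match
B → no match
C → match
D → no match — must end with `1`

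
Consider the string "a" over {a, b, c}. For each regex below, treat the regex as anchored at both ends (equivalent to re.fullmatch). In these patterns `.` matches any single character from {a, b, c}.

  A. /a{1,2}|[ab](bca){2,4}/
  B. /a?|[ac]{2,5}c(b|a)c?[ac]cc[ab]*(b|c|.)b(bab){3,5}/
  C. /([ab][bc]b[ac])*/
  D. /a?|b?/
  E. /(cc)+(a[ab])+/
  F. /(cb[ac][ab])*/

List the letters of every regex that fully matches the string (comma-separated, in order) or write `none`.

A → match
B → match
C → no match
D → match
E → no match — must start with "cc"
F → no match

A, B, D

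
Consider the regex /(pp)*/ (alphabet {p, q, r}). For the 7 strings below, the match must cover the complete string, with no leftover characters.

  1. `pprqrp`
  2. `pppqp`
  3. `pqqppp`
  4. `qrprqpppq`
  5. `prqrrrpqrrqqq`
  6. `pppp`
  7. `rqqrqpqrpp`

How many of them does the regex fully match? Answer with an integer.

1

1 → no match
2 → no match
3 → no match
4 → no match
5 → no match
6 → match
7 → no match
Total matched: 1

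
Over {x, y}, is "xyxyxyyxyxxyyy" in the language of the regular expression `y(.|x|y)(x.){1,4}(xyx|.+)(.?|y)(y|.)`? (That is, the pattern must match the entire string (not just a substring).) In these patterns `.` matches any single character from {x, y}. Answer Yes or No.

Every match must start with "y", but "xyxyxyyxyxxyyy" does not.

No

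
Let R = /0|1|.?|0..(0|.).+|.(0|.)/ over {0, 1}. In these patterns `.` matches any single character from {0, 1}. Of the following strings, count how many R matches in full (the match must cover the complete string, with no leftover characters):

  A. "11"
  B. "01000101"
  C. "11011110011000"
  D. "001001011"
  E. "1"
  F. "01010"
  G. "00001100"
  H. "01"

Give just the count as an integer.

7

A → match
B → match
C → no match
D → match
E → match
F → match
G → match
H → match
Total matched: 7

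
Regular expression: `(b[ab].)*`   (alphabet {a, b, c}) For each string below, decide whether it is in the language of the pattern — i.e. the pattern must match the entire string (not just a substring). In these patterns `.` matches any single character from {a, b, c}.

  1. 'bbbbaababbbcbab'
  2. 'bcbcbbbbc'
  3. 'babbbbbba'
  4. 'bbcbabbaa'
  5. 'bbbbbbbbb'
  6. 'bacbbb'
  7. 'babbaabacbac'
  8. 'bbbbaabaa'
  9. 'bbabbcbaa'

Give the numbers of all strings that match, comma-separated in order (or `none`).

1, 3, 4, 5, 6, 7, 8, 9

1 → match
2 → no match
3 → match
4 → match
5 → match
6 → match
7 → match
8 → match
9 → match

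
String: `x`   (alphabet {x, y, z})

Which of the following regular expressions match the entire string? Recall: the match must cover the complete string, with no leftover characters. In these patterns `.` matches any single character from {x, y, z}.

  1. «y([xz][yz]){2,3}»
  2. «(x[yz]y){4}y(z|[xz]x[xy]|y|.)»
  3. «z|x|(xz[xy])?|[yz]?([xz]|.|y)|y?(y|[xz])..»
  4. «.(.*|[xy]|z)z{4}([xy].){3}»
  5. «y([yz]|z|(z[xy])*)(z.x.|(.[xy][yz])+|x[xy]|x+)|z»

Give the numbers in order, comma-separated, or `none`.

1 → no match — must start with `y`
2 → no match
3 → match
4 → no match
5 → no match

3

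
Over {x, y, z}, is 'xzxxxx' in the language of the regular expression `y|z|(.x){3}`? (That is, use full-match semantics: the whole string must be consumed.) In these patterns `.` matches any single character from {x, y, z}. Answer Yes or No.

No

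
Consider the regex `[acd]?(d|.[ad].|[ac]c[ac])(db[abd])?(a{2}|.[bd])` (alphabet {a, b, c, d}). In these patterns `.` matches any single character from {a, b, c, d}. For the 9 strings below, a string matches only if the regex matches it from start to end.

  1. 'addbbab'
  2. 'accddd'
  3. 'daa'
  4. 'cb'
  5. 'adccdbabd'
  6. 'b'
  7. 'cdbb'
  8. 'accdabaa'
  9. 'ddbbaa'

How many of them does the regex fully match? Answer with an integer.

1 → match
2 → no match
3 → match
4 → no match
5 → no match
6 → no match
7 → match
8 → no match
9 → match
Total matched: 4

4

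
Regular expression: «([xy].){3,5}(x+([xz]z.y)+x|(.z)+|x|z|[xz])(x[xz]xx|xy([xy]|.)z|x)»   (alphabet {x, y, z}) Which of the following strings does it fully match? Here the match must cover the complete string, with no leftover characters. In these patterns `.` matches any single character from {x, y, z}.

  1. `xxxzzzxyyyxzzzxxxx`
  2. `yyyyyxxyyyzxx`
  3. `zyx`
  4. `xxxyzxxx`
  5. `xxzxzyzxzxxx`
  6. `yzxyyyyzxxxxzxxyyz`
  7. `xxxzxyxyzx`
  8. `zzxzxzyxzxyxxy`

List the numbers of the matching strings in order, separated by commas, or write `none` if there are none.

7

1 → no match
2 → no match
3 → no match
4 → no match
5 → no match
6 → no match
7 → match
8 → no match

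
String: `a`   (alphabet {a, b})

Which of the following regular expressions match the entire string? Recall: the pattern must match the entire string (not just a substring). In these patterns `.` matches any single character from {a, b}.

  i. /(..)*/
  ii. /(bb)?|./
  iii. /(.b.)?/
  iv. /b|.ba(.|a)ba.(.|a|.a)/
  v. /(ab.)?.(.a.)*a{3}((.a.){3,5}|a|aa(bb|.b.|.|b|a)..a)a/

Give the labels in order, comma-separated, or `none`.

ii

i → no match
ii → match
iii → no match
iv → no match
v → no match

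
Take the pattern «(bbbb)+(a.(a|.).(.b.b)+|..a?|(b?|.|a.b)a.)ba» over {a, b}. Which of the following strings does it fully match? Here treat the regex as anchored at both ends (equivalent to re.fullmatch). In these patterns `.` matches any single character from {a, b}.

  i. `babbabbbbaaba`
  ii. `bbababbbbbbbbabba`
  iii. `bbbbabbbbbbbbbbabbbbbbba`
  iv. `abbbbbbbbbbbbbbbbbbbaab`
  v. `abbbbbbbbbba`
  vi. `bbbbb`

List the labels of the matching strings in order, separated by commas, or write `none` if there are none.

none

i → no match — must start with `bbbb`
ii → no match — must start with `bbbb`
iii → no match
iv → no match — must start with `bbbb`
v. `abbbbbbbbbba` → no match — must start with `bbbb`
vi. `bbbbb` → no match — must end with `ba`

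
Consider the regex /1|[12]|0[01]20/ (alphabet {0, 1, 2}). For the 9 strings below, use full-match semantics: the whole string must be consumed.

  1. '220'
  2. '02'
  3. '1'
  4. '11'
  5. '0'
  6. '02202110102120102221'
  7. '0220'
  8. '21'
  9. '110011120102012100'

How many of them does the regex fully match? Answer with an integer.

1

1 → no match
2 → no match
3 → match
4 → no match
5 → no match
6 → no match
7 → no match
8 → no match
9 → no match
Total matched: 1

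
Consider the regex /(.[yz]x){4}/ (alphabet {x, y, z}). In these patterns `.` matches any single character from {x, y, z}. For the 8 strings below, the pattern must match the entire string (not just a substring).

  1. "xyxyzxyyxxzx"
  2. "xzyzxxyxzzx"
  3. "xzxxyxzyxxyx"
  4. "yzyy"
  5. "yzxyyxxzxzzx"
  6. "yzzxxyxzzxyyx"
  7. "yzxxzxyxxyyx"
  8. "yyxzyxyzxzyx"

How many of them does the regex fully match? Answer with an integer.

4

1 → match
2 → no match
3 → match
4 → no match — must end with "x"
5 → match
6 → no match
7 → no match
8 → match
Total matched: 4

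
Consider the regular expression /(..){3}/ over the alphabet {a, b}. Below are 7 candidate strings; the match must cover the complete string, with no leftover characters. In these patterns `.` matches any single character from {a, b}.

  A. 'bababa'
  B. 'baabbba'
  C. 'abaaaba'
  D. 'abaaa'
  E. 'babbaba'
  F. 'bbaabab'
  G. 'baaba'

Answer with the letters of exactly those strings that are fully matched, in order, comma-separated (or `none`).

A → match
B → no match
C → no match
D → no match
E → no match
F → no match
G → no match

A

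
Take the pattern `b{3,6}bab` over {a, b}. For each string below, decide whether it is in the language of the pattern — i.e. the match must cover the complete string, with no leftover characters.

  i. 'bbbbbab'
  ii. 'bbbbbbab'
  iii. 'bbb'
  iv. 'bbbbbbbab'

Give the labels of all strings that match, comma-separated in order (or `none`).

i → match
ii → match
iii → no match — must end with 'bbab'
iv → match

i, ii, iv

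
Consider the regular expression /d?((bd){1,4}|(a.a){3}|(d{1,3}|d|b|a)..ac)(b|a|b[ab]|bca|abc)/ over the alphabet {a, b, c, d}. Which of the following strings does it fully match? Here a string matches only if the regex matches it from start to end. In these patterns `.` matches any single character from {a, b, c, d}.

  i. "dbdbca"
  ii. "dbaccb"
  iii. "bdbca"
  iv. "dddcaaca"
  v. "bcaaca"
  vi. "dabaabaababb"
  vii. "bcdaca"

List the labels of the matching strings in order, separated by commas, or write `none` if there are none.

i → match
ii → no match
iii → match
iv → match
v → match
vi → match
vii → match

i, iii, iv, v, vi, vii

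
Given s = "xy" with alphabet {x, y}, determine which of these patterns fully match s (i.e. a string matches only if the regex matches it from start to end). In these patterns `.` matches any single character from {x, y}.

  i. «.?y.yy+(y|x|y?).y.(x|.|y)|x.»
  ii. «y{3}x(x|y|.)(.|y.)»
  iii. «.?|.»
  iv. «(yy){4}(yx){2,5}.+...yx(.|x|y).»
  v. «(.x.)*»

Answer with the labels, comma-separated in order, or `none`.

i

i → match
ii → no match — must start with "y"
iii → no match
iv → no match — must start with "yy"
v → no match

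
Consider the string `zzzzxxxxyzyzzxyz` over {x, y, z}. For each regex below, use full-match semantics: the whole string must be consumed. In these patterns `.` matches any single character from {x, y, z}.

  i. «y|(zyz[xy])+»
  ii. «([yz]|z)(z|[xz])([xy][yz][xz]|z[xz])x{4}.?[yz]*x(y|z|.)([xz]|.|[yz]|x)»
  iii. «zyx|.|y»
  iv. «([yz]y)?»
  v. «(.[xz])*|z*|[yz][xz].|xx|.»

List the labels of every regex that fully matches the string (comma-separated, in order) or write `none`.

i → no match
ii → match
iii → no match
iv → no match
v → match

ii, v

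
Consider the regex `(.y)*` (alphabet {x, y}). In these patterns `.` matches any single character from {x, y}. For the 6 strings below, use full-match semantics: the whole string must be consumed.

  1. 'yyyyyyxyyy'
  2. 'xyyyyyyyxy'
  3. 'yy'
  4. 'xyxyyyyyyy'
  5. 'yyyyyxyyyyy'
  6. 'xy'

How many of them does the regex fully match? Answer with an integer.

1 → match
2 → match
3 → match
4 → match
5 → no match
6 → match
Total matched: 5

5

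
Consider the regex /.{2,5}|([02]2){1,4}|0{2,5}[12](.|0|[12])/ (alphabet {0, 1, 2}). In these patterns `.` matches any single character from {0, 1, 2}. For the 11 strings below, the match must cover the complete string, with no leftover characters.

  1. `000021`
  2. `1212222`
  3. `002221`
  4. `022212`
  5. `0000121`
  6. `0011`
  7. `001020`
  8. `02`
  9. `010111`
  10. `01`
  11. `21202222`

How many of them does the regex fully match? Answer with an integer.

1. `000021` → match
2. `1212222` → no match
3. `002221` → no match
4. `022212` → no match
5. `0000121` → no match
6. `0011` → match
7. `001020` → no match
8. `02` → match
9. `010111` → no match
10. `01` → match
11. `21202222` → no match
Total matched: 4

4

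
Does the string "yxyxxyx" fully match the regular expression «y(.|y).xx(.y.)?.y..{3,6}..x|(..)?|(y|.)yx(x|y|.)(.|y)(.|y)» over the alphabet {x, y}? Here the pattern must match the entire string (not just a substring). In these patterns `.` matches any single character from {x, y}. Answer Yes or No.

No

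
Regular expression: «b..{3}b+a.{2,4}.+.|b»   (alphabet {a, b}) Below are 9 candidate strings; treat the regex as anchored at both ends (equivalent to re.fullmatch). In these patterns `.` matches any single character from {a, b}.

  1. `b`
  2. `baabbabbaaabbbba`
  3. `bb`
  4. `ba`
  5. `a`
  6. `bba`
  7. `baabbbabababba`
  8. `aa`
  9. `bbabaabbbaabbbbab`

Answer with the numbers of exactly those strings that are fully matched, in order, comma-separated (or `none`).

1 → match
2 → no match
3 → no match
4 → no match
5 → no match — must start with `b`
6 → no match
7 → match
8 → no match — must start with `b`
9 → no match

1, 7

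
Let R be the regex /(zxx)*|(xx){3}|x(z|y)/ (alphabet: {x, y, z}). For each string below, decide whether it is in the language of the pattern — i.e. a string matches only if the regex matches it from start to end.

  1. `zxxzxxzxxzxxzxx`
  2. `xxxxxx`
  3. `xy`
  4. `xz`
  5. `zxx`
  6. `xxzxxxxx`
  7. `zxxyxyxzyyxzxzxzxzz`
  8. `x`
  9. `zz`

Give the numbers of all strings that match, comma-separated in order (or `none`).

1 → match
2 → match
3 → match
4 → match
5 → match
6 → no match
7 → no match
8 → no match
9 → no match

1, 2, 3, 4, 5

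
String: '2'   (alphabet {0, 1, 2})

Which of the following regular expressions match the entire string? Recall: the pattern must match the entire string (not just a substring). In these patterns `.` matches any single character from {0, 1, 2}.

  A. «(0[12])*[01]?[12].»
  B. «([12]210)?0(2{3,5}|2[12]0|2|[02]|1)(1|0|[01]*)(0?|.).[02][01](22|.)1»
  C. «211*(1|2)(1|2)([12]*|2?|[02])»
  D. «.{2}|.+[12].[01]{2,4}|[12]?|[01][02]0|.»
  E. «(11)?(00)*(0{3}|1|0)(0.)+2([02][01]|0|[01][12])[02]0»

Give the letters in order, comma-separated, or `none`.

D

A → no match
B → no match — must end with '1'
C → no match — must start with '21'
D → match
E → no match — must end with '0'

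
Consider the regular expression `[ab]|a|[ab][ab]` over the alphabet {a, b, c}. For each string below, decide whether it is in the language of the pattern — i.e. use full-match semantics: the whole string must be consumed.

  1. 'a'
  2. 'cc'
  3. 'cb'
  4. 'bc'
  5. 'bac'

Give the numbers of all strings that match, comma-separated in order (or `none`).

1 → match
2 → no match
3 → no match
4 → no match
5 → no match

1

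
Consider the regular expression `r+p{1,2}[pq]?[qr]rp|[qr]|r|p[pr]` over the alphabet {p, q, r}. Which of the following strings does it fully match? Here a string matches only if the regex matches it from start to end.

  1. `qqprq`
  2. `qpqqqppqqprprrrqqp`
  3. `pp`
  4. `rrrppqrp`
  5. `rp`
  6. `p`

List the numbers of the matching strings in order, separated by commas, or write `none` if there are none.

1 → no match
2 → no match
3 → match
4 → match
5 → no match
6 → no match

3, 4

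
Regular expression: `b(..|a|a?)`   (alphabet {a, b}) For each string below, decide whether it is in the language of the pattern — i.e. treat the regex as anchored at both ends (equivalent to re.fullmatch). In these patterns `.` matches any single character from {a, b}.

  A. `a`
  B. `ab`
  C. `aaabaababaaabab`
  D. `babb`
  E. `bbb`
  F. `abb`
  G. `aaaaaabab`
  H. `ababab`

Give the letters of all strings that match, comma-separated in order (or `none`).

E

A → no match — must start with `b`
B → no match — must start with `b`
C → no match — must start with `b`
D → no match
E → match
F → no match — must start with `b`
G → no match — must start with `b`
H → no match — must start with `b`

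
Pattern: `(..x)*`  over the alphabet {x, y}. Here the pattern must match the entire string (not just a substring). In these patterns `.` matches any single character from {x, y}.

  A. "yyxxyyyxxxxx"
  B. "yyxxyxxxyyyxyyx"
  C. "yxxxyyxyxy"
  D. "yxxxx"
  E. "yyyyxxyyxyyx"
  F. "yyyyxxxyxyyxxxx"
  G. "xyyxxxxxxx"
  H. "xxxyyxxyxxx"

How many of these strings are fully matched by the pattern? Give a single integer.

A → no match
B → no match
C → no match
D → no match
E → no match
F → no match
G → no match
H → no match
Total matched: 0

0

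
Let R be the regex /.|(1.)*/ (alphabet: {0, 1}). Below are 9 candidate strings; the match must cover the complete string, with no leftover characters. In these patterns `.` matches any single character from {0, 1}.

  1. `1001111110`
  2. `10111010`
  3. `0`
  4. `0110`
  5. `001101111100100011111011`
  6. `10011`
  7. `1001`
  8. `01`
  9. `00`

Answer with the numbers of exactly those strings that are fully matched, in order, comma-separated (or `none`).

2, 3

1. `1001111110` → no match
2. `10111010` → match
3. `0` → match
4. `0110` → no match
5 → no match
6. `10011` → no match
7. `1001` → no match
8. `01` → no match
9. `00` → no match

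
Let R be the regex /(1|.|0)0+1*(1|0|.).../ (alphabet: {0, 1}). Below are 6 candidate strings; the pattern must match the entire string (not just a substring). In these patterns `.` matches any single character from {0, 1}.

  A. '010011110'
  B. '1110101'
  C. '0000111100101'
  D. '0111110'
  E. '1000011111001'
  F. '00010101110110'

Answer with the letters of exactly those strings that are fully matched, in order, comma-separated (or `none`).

E

A. '010011110' → no match
B. '1110101' → no match
C → no match
D. '0111110' → no match
E → match
F → no match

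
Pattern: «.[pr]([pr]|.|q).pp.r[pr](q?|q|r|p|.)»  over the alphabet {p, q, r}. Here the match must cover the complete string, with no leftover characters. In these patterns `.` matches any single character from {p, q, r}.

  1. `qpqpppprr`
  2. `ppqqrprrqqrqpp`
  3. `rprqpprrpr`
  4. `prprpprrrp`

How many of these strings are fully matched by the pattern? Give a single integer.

3

1 → match
2 → no match
3 → match
4 → match
Total matched: 3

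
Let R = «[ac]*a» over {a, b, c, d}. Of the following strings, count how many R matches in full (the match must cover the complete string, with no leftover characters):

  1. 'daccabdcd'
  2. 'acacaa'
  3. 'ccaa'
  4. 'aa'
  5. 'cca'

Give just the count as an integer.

1. 'daccabdcd' → no match — must end with 'a'
2. 'acacaa' → match
3. 'ccaa' → match
4. 'aa' → match
5. 'cca' → match
Total matched: 4

4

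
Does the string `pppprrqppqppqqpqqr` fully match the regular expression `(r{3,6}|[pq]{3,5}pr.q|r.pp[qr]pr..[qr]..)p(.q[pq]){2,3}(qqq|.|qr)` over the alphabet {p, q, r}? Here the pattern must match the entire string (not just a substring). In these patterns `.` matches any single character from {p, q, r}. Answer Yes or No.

Yes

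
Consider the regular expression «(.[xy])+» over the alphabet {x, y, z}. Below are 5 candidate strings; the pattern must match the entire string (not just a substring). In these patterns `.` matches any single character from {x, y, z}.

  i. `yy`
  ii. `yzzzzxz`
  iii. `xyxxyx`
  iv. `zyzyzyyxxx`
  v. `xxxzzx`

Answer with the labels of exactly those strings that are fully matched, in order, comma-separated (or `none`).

i, iii, iv

i → match
ii → no match
iii → match
iv → match
v → no match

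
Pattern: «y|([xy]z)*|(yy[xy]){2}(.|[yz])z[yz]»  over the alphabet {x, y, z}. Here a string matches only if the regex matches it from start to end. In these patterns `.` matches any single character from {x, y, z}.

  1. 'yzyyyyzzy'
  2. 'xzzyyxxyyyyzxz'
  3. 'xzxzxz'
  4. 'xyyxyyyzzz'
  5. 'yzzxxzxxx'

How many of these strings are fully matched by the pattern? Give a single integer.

1

1 → no match
2 → no match
3 → match
4 → no match
5 → no match
Total matched: 1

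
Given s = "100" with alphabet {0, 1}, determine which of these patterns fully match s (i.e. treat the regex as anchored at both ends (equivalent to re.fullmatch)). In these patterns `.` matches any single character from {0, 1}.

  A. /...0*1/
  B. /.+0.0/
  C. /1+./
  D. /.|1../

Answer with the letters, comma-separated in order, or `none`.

A → no match — must end with "1"
B → no match
C → no match
D → match

D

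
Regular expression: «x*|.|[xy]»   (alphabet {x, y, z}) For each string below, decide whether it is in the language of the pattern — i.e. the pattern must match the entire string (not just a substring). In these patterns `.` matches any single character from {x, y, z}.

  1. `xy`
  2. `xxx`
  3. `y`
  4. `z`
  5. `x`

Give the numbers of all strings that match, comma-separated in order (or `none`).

2, 3, 4, 5

1. `xy` → no match
2. `xxx` → match
3. `y` → match
4. `z` → match
5. `x` → match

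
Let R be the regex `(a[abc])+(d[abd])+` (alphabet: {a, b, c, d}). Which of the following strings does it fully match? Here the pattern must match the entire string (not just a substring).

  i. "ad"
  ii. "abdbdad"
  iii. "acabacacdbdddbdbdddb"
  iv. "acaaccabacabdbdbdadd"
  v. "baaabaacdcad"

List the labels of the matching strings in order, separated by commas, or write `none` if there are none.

i. "ad" → no match
ii. "abdbdad" → no match
iii → match
iv → no match
v. "baaabaacdcad" → no match — must start with "a"

iii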